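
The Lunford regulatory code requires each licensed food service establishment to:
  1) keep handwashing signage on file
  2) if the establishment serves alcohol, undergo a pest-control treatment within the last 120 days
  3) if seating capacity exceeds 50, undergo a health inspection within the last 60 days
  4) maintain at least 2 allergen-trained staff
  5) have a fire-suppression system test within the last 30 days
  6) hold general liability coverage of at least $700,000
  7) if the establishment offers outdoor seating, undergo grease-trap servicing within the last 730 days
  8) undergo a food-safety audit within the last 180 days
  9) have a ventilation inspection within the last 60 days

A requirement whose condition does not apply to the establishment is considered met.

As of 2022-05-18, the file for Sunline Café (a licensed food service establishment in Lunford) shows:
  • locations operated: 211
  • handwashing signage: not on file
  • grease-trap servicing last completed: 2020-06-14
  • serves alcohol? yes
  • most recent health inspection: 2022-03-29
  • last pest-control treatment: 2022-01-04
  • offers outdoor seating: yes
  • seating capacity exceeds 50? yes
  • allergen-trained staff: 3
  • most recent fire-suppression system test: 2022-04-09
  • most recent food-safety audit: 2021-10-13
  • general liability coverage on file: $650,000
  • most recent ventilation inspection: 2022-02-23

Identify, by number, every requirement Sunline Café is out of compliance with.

1, 2, 5, 6, 8, 9

1. handwashing signage absent → not met
2. condition 'serves alcohol' holds; pest-control treatment 134 days ago vs limit 120 → not met
3. condition 'seating capacity exceeds 50' holds; health inspection 50 days ago vs limit 60 → met
4. allergen-trained staff 3 ≥ 2 → met
5. fire-suppression system test 39 days ago vs limit 30 → not met
6. general liability coverage $650,000 < $700,000 → not met
7. condition 'offers outdoor seating' holds; grease-trap servicing 703 days ago vs limit 730 → met
8. food-safety audit 217 days ago vs limit 180 → not met
9. ventilation inspection 84 days ago vs limit 60 → not met
Not met: 1, 2, 5, 6, 8, 9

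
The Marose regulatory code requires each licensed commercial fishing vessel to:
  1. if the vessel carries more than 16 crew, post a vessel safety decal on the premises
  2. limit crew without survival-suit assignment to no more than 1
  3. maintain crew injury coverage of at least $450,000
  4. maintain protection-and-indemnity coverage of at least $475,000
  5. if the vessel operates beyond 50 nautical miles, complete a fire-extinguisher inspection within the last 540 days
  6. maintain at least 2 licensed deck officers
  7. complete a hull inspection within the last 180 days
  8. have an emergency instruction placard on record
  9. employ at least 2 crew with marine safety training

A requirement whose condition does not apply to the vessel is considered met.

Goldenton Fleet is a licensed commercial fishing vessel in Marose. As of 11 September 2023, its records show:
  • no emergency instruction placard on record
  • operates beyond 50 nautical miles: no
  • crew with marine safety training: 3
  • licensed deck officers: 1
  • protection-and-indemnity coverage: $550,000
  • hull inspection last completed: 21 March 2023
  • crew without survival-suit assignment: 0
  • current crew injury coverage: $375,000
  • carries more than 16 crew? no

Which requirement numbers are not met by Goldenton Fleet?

1. condition 'carries more than 16 crew' does not hold → requirement n/a → met
2. crew without survival-suit assignment 0 ≤ 1 → met
3. crew injury coverage $375,000 < $450,000 → not met
4. protection-and-indemnity coverage $550,000 ≥ $475,000 → met
5. condition 'operates beyond 50 nautical miles' does not hold → requirement n/a → met
6. licensed deck officers 1 < 2 → not met
7. hull inspection 174 days ago vs limit 180 → met
8. emergency instruction placard absent → not met
9. crew with marine safety training 3 ≥ 2 → met
Not met: 3, 6, 8

3, 6, 8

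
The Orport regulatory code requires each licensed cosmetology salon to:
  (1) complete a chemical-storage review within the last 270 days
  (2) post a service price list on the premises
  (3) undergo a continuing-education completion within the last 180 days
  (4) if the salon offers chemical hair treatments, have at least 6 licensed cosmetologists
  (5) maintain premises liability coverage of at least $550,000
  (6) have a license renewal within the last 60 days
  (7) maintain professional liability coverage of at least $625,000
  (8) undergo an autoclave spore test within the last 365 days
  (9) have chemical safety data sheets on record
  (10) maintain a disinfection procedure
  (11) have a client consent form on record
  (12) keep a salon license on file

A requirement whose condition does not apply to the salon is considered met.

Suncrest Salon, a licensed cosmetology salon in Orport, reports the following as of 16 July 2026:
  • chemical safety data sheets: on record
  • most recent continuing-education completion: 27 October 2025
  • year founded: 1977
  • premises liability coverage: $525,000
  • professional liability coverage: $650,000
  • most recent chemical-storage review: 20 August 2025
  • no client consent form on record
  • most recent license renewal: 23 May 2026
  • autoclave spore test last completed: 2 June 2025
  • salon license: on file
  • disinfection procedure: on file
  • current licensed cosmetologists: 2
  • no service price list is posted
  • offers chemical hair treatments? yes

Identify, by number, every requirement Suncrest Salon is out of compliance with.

1, 2, 3, 4, 5, 8, 11

1. chemical-storage review 330 days ago vs limit 270 → not met
2. service price list absent → not met
3. continuing-education completion 262 days ago vs limit 180 → not met
4. condition 'offers chemical hair treatments' holds; licensed cosmetologists 2 < 6 → not met
5. premises liability coverage $525,000 < $550,000 → not met
6. license renewal 54 days ago vs limit 60 → met
7. professional liability coverage $650,000 ≥ $625,000 → met
8. autoclave spore test 409 days ago vs limit 365 → not met
9. chemical safety data sheets present → met
10. disinfection procedure present → met
11. client consent form absent → not met
12. salon license present → met
Not met: 1, 2, 3, 4, 5, 8, 11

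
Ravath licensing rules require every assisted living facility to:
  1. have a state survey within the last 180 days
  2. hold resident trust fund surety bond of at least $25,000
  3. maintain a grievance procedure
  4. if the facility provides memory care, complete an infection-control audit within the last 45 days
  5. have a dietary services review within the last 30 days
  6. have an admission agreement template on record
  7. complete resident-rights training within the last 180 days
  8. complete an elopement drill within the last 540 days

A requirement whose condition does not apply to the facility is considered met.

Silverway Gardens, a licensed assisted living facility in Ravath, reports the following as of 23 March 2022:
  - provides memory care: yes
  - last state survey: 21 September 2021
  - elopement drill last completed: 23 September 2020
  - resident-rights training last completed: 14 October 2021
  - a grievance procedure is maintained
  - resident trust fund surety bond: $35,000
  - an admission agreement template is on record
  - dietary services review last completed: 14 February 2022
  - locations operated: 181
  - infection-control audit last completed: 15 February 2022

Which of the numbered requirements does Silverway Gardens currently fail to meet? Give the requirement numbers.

1. state survey 183 days ago vs limit 180 → not met
2. resident trust fund surety bond $35,000 ≥ $25,000 → met
3. grievance procedure present → met
4. condition 'provides memory care' holds; infection-control audit 36 days ago vs limit 45 → met
5. dietary services review 37 days ago vs limit 30 → not met
6. admission agreement template present → met
7. resident-rights training 160 days ago vs limit 180 → met
8. elopement drill 546 days ago vs limit 540 → not met
Not met: 1, 5, 8

1, 5, 8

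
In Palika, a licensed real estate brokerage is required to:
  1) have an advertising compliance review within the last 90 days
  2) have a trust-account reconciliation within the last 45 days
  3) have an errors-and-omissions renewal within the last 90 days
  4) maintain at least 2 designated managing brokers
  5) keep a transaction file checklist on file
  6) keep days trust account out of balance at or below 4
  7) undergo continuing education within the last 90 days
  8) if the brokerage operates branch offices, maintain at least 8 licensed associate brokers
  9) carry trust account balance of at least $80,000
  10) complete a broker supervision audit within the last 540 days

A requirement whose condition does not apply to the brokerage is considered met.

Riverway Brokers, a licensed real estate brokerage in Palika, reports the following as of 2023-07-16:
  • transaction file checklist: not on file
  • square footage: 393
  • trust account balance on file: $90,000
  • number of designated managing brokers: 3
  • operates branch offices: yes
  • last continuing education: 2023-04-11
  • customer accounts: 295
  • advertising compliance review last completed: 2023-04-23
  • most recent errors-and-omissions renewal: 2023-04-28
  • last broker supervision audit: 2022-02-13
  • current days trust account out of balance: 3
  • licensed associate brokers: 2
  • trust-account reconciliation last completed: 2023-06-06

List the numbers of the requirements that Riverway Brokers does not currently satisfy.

1. advertising compliance review 84 days ago vs limit 90 → met
2. trust-account reconciliation 40 days ago vs limit 45 → met
3. errors-and-omissions renewal 79 days ago vs limit 90 → met
4. designated managing brokers 3 ≥ 2 → met
5. transaction file checklist absent → not met
6. days trust account out of balance 3 ≤ 4 → met
7. continuing education 96 days ago vs limit 90 → not met
8. condition 'operates branch offices' holds; licensed associate brokers 2 < 8 → not met
9. trust account balance $90,000 ≥ $80,000 → met
10. broker supervision audit 518 days ago vs limit 540 → met
Not met: 5, 7, 8

5, 7, 8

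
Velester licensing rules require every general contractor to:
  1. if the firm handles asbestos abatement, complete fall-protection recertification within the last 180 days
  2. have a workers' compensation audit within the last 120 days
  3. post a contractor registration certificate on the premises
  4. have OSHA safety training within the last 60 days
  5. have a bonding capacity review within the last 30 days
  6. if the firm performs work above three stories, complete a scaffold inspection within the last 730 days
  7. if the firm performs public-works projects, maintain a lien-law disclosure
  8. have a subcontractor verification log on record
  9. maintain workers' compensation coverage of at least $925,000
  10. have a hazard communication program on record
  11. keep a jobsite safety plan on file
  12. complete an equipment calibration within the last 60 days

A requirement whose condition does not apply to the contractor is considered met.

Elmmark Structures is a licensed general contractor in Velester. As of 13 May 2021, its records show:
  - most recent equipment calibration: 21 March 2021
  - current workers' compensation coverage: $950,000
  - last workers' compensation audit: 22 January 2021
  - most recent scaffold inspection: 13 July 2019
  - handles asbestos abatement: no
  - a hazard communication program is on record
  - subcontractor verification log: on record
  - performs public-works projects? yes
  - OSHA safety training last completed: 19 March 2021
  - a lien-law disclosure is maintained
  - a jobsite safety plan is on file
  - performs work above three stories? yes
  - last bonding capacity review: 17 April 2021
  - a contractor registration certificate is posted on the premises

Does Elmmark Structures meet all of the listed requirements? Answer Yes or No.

1. condition 'handles asbestos abatement' does not hold → requirement n/a → met
2. workers' compensation audit 111 days ago vs limit 120 → met
3. contractor registration certificate present → met
4. OSHA safety training 55 days ago vs limit 60 → met
5. bonding capacity review 26 days ago vs limit 30 → met
6. condition 'performs work above three stories' holds; scaffold inspection 670 days ago vs limit 730 → met
7. condition 'performs public-works projects' holds; lien-law disclosure present → met
8. subcontractor verification log present → met
9. workers' compensation coverage $950,000 ≥ $925,000 → met
10. hazard communication program present → met
11. jobsite safety plan present → met
12. equipment calibration 53 days ago vs limit 60 → met
All met.

Yes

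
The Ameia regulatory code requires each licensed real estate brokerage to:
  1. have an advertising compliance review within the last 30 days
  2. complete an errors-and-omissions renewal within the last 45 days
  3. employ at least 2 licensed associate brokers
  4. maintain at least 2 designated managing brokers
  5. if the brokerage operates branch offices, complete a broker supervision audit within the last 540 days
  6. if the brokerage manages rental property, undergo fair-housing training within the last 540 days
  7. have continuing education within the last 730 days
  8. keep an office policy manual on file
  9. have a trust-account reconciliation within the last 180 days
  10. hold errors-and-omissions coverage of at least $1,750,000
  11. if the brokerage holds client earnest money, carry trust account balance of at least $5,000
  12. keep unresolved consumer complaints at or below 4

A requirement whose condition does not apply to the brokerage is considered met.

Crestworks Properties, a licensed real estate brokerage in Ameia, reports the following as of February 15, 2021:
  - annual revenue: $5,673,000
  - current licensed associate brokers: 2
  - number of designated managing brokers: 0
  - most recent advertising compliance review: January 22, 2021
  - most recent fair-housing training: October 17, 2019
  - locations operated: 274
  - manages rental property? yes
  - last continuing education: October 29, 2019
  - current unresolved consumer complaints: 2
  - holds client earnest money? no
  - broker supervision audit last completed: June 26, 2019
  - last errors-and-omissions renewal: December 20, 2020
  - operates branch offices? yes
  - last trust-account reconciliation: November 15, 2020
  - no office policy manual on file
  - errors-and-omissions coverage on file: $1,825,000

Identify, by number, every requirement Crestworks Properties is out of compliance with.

1. advertising compliance review 24 days ago vs limit 30 → met
2. errors-and-omissions renewal 57 days ago vs limit 45 → not met
3. licensed associate brokers 2 ≥ 2 → met
4. designated managing brokers 0 < 2 → not met
5. condition 'operates branch offices' holds; broker supervision audit 600 days ago vs limit 540 → not met
6. condition 'manages rental property' holds; fair-housing training 487 days ago vs limit 540 → met
7. continuing education 475 days ago vs limit 730 → met
8. office policy manual absent → not met
9. trust-account reconciliation 92 days ago vs limit 180 → met
10. errors-and-omissions coverage $1,825,000 ≥ $1,750,000 → met
11. condition 'holds client earnest money' does not hold → requirement n/a → met
12. unresolved consumer complaints 2 ≤ 4 → met
Not met: 2, 4, 5, 8

2, 4, 5, 8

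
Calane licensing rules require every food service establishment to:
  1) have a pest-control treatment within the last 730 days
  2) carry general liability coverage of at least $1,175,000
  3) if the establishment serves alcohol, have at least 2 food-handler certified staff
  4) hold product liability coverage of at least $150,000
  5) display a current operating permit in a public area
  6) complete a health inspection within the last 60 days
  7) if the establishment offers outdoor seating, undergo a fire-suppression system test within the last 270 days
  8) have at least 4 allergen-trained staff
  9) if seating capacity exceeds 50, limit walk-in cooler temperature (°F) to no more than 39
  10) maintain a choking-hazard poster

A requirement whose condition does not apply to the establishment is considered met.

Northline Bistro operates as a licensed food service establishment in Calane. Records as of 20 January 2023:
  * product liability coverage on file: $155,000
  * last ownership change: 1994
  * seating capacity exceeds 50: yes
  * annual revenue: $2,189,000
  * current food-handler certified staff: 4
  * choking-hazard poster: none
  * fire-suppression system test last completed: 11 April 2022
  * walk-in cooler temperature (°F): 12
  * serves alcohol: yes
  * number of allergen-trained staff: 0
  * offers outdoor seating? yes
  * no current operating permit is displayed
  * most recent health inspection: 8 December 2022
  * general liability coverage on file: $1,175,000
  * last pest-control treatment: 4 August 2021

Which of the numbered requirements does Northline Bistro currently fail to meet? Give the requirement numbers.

1. pest-control treatment 534 days ago vs limit 730 → met
2. general liability coverage $1,175,000 ≥ $1,175,000 → met
3. condition 'serves alcohol' holds; food-handler certified staff 4 ≥ 2 → met
4. product liability coverage $155,000 ≥ $150,000 → met
5. current operating permit absent → not met
6. health inspection 43 days ago vs limit 60 → met
7. condition 'offers outdoor seating' holds; fire-suppression system test 284 days ago vs limit 270 → not met
8. allergen-trained staff 0 < 4 → not met
9. condition 'seating capacity exceeds 50' holds; walk-in cooler temperature (°F) 12 ≤ 39 → met
10. choking-hazard poster absent → not met
Not met: 5, 7, 8, 10

5, 7, 8, 10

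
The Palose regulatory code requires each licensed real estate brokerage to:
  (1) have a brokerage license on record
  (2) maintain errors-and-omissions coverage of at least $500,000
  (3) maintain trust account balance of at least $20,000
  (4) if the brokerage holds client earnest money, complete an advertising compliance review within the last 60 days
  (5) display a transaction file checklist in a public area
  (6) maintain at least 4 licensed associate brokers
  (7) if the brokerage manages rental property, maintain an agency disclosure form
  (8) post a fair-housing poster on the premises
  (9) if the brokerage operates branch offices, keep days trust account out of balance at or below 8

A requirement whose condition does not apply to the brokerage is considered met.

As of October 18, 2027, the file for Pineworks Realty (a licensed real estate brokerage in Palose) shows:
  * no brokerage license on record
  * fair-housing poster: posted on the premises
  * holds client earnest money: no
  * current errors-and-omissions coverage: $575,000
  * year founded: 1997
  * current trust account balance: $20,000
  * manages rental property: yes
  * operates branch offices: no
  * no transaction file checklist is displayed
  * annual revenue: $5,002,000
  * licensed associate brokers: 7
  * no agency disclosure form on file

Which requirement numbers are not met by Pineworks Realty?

1, 5, 7

1. brokerage license absent → not met
2. errors-and-omissions coverage $575,000 ≥ $500,000 → met
3. trust account balance $20,000 ≥ $20,000 → met
4. condition 'holds client earnest money' does not hold → requirement n/a → met
5. transaction file checklist absent → not met
6. licensed associate brokers 7 ≥ 4 → met
7. condition 'manages rental property' holds; agency disclosure form absent → not met
8. fair-housing poster present → met
9. condition 'operates branch offices' does not hold → requirement n/a → met
Not met: 1, 5, 7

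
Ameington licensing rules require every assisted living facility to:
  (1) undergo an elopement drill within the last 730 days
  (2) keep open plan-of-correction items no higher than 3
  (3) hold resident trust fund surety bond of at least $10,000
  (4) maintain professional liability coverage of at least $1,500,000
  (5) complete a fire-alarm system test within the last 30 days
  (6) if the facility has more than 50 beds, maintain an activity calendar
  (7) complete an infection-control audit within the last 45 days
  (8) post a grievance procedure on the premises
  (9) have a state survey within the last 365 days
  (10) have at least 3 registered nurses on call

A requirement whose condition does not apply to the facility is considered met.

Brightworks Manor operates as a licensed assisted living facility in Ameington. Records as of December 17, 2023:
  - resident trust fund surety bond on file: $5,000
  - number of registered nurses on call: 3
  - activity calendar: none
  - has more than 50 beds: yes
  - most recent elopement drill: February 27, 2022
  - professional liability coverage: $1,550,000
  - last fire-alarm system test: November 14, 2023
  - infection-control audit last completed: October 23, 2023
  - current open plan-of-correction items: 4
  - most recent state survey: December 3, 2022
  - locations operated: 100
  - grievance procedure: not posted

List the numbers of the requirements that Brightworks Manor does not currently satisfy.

1. elopement drill 658 days ago vs limit 730 → met
2. open plan-of-correction items 4 > 3 → not met
3. resident trust fund surety bond $5,000 < $10,000 → not met
4. professional liability coverage $1,550,000 ≥ $1,500,000 → met
5. fire-alarm system test 33 days ago vs limit 30 → not met
6. condition 'has more than 50 beds' holds; activity calendar absent → not met
7. infection-control audit 55 days ago vs limit 45 → not met
8. grievance procedure absent → not met
9. state survey 379 days ago vs limit 365 → not met
10. registered nurses on call 3 ≥ 3 → met
Not met: 2, 3, 5, 6, 7, 8, 9

2, 3, 5, 6, 7, 8, 9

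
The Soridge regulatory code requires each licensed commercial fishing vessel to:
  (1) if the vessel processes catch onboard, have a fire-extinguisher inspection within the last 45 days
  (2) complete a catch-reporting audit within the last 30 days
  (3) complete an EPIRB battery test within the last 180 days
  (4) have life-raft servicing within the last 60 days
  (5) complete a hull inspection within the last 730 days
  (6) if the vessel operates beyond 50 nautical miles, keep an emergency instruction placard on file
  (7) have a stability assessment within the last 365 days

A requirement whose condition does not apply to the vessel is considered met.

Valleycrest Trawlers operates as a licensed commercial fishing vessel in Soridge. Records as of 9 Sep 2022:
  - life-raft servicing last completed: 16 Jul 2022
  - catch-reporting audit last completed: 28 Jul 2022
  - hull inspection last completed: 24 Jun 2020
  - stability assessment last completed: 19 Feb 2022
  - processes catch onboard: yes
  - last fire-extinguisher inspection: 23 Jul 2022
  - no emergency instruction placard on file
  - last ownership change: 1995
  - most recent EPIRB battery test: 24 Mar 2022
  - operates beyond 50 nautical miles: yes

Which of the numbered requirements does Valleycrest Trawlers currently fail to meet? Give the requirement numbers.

1. condition 'processes catch onboard' holds; fire-extinguisher inspection 48 days ago vs limit 45 → not met
2. catch-reporting audit 43 days ago vs limit 30 → not met
3. EPIRB battery test 169 days ago vs limit 180 → met
4. life-raft servicing 55 days ago vs limit 60 → met
5. hull inspection 807 days ago vs limit 730 → not met
6. condition 'operates beyond 50 nautical miles' holds; emergency instruction placard absent → not met
7. stability assessment 202 days ago vs limit 365 → met
Not met: 1, 2, 5, 6

1, 2, 5, 6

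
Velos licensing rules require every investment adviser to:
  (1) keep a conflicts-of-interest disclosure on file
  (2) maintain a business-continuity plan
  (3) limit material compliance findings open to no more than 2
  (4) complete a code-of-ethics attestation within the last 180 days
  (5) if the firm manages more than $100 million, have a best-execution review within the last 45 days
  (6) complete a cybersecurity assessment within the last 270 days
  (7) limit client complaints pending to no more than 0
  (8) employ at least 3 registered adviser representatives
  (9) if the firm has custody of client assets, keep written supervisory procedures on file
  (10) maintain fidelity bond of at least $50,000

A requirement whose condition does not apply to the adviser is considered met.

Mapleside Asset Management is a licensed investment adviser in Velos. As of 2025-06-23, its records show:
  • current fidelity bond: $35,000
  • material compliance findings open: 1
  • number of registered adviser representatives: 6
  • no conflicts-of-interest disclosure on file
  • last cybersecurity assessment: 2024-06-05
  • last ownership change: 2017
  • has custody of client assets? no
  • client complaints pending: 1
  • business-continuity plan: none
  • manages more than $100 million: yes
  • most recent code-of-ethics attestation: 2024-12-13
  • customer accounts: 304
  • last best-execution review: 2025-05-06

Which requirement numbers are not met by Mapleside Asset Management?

1, 2, 4, 5, 6, 7, 10

1. conflicts-of-interest disclosure absent → not met
2. business-continuity plan absent → not met
3. material compliance findings open 1 ≤ 2 → met
4. code-of-ethics attestation 192 days ago vs limit 180 → not met
5. condition 'manages more than $100 million' holds; best-execution review 48 days ago vs limit 45 → not met
6. cybersecurity assessment 383 days ago vs limit 270 → not met
7. client complaints pending 1 > 0 → not met
8. registered adviser representatives 6 ≥ 3 → met
9. condition 'has custody of client assets' does not hold → requirement n/a → met
10. fidelity bond $35,000 < $50,000 → not met
Not met: 1, 2, 4, 5, 6, 7, 10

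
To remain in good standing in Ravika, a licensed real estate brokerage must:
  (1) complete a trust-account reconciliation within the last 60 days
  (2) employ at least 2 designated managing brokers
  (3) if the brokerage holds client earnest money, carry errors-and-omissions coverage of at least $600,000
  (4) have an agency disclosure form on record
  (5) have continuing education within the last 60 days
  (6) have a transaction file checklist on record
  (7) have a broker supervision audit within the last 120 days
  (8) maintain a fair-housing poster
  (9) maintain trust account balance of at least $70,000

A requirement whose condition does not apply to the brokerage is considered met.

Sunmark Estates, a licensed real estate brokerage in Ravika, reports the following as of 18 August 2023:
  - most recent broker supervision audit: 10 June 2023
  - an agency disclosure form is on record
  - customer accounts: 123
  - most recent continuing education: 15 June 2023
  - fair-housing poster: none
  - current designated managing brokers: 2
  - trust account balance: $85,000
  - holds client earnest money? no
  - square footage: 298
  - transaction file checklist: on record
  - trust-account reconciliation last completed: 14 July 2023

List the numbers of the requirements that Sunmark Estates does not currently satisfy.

5, 8

1. trust-account reconciliation 35 days ago vs limit 60 → met
2. designated managing brokers 2 ≥ 2 → met
3. condition 'holds client earnest money' does not hold → requirement n/a → met
4. agency disclosure form present → met
5. continuing education 64 days ago vs limit 60 → not met
6. transaction file checklist present → met
7. broker supervision audit 69 days ago vs limit 120 → met
8. fair-housing poster absent → not met
9. trust account balance $85,000 ≥ $70,000 → met
Not met: 5, 8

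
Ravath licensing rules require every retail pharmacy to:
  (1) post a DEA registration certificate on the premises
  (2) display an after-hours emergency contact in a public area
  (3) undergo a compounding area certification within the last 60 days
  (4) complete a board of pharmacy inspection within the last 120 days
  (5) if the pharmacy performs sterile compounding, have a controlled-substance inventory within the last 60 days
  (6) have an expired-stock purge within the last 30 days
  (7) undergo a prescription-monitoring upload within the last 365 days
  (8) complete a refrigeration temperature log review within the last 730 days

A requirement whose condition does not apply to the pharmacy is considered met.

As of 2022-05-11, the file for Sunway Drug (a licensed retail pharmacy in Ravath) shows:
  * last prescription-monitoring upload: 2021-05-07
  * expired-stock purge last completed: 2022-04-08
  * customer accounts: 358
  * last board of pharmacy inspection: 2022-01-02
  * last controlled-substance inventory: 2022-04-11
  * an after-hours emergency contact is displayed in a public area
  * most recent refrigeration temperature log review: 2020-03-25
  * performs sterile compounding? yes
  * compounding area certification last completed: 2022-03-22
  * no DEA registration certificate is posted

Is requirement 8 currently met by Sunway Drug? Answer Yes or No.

No

8. refrigeration temperature log review 777 days ago vs limit 730 → not met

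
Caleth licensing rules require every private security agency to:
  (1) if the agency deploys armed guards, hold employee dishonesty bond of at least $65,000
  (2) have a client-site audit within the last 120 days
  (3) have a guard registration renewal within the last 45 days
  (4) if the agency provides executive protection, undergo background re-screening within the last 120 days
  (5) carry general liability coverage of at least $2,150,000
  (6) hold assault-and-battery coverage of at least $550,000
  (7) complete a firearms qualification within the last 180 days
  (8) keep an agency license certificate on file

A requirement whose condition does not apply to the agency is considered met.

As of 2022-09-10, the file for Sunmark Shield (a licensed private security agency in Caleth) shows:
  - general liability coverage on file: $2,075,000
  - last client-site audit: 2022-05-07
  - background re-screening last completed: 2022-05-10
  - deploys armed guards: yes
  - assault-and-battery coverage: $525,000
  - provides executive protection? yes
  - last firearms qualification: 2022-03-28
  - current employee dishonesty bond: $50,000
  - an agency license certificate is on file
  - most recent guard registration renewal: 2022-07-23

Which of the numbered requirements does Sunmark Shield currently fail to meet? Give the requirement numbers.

1, 2, 3, 4, 5, 6

1. condition 'deploys armed guards' holds; employee dishonesty bond $50,000 < $65,000 → not met
2. client-site audit 126 days ago vs limit 120 → not met
3. guard registration renewal 49 days ago vs limit 45 → not met
4. condition 'provides executive protection' holds; background re-screening 123 days ago vs limit 120 → not met
5. general liability coverage $2,075,000 < $2,150,000 → not met
6. assault-and-battery coverage $525,000 < $550,000 → not met
7. firearms qualification 166 days ago vs limit 180 → met
8. agency license certificate present → met
Not met: 1, 2, 3, 4, 5, 6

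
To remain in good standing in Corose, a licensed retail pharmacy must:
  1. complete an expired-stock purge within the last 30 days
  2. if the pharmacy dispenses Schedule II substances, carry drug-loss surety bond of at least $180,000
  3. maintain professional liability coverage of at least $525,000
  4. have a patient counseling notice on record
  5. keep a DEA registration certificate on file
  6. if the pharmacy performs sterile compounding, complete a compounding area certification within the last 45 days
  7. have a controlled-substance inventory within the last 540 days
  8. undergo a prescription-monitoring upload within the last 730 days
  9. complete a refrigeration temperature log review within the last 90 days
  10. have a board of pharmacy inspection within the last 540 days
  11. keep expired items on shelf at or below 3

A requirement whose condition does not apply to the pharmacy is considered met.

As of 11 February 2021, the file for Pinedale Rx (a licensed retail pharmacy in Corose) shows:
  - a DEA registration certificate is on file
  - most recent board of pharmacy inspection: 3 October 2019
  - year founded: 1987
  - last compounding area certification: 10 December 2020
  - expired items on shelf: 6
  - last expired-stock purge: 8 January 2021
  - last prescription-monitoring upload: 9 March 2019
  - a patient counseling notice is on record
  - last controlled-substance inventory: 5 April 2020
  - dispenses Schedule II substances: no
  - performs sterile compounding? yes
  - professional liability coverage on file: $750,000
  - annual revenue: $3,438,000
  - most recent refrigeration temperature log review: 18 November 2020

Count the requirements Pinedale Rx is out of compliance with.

1. expired-stock purge 34 days ago vs limit 30 → not met
2. condition 'dispenses Schedule II substances' does not hold → requirement n/a → met
3. professional liability coverage $750,000 ≥ $525,000 → met
4. patient counseling notice present → met
5. DEA registration certificate present → met
6. condition 'performs sterile compounding' holds; compounding area certification 63 days ago vs limit 45 → not met
7. controlled-substance inventory 312 days ago vs limit 540 → met
8. prescription-monitoring upload 705 days ago vs limit 730 → met
9. refrigeration temperature log review 85 days ago vs limit 90 → met
10. board of pharmacy inspection 497 days ago vs limit 540 → met
11. expired items on shelf 6 > 3 → not met
Not met: 3 of 11

3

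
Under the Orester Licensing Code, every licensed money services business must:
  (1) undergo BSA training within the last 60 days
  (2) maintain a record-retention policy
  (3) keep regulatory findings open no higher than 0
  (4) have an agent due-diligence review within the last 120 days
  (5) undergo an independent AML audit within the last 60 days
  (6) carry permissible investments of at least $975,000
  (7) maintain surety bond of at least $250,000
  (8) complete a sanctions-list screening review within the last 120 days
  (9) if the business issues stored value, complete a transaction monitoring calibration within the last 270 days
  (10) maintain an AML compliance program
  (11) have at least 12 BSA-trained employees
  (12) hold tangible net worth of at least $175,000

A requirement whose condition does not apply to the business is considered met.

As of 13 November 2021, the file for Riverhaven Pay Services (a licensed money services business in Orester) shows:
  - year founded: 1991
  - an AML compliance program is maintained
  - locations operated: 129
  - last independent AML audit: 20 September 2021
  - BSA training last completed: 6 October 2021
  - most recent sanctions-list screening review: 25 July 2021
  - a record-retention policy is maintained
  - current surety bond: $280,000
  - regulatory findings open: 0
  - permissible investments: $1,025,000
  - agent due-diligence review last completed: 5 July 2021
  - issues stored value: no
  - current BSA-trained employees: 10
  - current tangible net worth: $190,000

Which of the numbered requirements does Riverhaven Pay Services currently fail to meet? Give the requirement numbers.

4, 11

1. BSA training 38 days ago vs limit 60 → met
2. record-retention policy present → met
3. regulatory findings open 0 ≤ 0 → met
4. agent due-diligence review 131 days ago vs limit 120 → not met
5. independent AML audit 54 days ago vs limit 60 → met
6. permissible investments $1,025,000 ≥ $975,000 → met
7. surety bond $280,000 ≥ $250,000 → met
8. sanctions-list screening review 111 days ago vs limit 120 → met
9. condition 'issues stored value' does not hold → requirement n/a → met
10. AML compliance program present → met
11. BSA-trained employees 10 < 12 → not met
12. tangible net worth $190,000 ≥ $175,000 → met
Not met: 4, 11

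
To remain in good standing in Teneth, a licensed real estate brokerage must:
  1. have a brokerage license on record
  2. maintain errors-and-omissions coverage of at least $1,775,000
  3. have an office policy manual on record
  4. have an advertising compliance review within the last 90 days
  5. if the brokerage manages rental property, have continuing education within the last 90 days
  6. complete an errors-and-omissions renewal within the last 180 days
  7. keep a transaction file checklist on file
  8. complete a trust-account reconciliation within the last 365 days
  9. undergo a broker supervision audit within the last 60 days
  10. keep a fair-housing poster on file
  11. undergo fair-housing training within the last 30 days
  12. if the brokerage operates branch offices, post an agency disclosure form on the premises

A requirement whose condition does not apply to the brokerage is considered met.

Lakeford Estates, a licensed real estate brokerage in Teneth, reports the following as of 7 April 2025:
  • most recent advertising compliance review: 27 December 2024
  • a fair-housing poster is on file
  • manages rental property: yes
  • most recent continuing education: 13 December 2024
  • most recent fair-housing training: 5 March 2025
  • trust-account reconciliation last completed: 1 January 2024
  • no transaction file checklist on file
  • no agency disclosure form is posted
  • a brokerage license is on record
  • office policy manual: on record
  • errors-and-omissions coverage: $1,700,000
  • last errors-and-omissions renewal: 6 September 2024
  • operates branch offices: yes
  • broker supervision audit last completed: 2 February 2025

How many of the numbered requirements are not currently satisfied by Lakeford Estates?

9

1. brokerage license present → met
2. errors-and-omissions coverage $1,700,000 < $1,775,000 → not met
3. office policy manual present → met
4. advertising compliance review 101 days ago vs limit 90 → not met
5. condition 'manages rental property' holds; continuing education 115 days ago vs limit 90 → not met
6. errors-and-omissions renewal 213 days ago vs limit 180 → not met
7. transaction file checklist absent → not met
8. trust-account reconciliation 462 days ago vs limit 365 → not met
9. broker supervision audit 64 days ago vs limit 60 → not met
10. fair-housing poster present → met
11. fair-housing training 33 days ago vs limit 30 → not met
12. condition 'operates branch offices' holds; agency disclosure form absent → not met
Not met: 9 of 12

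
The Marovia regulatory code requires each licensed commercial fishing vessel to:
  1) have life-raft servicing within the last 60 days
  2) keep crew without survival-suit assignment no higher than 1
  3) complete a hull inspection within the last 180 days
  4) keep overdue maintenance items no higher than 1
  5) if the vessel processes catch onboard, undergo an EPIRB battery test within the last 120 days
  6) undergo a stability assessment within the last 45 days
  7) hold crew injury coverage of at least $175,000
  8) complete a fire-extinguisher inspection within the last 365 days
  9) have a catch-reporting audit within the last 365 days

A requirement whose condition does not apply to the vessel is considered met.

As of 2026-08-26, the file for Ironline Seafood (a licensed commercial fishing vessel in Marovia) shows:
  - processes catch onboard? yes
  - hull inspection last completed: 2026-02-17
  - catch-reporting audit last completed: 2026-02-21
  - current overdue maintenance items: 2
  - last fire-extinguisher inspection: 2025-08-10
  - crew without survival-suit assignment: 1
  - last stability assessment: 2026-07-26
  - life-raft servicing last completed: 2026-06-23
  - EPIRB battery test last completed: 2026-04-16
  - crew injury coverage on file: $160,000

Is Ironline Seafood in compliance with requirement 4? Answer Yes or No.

No

4. overdue maintenance items 2 > 1 → not met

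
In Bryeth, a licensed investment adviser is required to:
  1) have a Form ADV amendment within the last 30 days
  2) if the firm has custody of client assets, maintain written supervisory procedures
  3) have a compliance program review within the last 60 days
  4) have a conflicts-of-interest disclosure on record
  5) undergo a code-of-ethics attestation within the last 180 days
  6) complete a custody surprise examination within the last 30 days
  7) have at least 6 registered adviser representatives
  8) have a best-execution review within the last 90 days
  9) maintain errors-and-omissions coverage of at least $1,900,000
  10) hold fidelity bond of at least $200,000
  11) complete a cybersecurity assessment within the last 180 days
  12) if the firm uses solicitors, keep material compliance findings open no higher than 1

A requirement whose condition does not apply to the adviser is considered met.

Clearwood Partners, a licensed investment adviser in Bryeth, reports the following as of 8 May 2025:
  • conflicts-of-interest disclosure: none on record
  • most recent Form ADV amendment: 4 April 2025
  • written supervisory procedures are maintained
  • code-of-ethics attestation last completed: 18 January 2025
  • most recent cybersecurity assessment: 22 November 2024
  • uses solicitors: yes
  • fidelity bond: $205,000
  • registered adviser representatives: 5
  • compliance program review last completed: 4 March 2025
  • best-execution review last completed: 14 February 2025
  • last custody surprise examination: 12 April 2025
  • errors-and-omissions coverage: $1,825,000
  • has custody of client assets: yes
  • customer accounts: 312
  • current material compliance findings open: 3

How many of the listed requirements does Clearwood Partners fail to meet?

6

1. Form ADV amendment 34 days ago vs limit 30 → not met
2. condition 'has custody of client assets' holds; written supervisory procedures present → met
3. compliance program review 65 days ago vs limit 60 → not met
4. conflicts-of-interest disclosure absent → not met
5. code-of-ethics attestation 110 days ago vs limit 180 → met
6. custody surprise examination 26 days ago vs limit 30 → met
7. registered adviser representatives 5 < 6 → not met
8. best-execution review 83 days ago vs limit 90 → met
9. errors-and-omissions coverage $1,825,000 < $1,900,000 → not met
10. fidelity bond $205,000 ≥ $200,000 → met
11. cybersecurity assessment 167 days ago vs limit 180 → met
12. condition 'uses solicitors' holds; material compliance findings open 3 > 1 → not met
Not met: 6 of 12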